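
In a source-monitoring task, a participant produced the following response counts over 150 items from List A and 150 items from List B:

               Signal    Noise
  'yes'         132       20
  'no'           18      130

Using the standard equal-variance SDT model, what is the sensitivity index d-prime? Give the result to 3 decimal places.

d-prime = 2.286

H = 132/150 = 0.8800
FA = 20/150 = 0.1333
z(0.8800) = 1.1750, z(0.1333) = -1.1109
d' = z(H) − z(FA) = 1.1750 − (-1.1109) = 2.2859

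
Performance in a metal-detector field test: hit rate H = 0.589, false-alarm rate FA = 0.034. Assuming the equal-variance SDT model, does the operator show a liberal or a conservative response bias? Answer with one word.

z(H) = 0.225, z(FA) = -1.825
c = −½·(z(H) + z(FA)) = 0.800
c > 0 → conservative criterion (biased toward responding “no”).

conservative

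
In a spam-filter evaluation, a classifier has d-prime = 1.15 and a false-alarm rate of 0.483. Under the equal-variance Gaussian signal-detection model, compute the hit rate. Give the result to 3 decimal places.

hit rate = 0.866

z(false-alarm rate) = z(0.483) = -0.0426
z(H) = z(FA) + d' = -0.0426 + 1.15 = 1.1074
hit rate = Φ(1.1074) = 0.8659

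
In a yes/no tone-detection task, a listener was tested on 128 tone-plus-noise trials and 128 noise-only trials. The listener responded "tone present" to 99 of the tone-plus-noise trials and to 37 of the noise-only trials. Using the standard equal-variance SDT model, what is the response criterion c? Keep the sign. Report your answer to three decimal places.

c = -0.097

H = 99/128 = 0.7734
FA = 37/128 = 0.2891
z(0.7734) = 0.7501, z(0.2891) = -0.5560
c = −½·[z(H) + z(FA)] = −0.5 × (0.7501 + (-0.5560)) = -0.09705
c < 0: the listener has a liberal response bias.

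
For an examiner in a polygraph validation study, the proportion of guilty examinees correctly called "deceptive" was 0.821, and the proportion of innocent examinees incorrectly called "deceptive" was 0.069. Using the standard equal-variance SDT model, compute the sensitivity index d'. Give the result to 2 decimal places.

z(0.821) = 0.919, z(0.069) = -1.483
d' = z(H) − z(FA) = 0.919 − (-1.483) = 2.402

d' = 2.40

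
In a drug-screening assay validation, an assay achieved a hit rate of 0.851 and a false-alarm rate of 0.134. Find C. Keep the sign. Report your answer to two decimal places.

C = 0.03

z(H) = z(0.851) = 1.041
z(FA) = z(0.134) = -1.108
c = −½·[z(H) + z(FA)] = −0.5 × (1.041 + (-1.108)) = 0.0335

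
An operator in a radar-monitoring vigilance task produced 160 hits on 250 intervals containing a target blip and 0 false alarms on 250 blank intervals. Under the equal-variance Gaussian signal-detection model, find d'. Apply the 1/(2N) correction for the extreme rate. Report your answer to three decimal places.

The false-alarm rate is 0/250 = 0, so apply the 1/(2N) correction: FA → 1/(2·250) = 0.00200.
z(H) = z(0.64000) = 0.3585
z(FA) = z(0.00200) = -2.8782
d' = 0.3585 − (-2.8782) = 3.2367

d' = 3.237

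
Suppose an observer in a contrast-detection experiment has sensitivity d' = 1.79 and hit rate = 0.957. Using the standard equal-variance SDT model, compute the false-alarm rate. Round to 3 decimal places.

false-alarm rate = 0.471

z(hit rate) = z(0.957) = 1.7169
z(FA) = z(H) − d' = 1.7169 − 1.79 = -0.0731
false-alarm rate = Φ(-0.0731) = 0.4709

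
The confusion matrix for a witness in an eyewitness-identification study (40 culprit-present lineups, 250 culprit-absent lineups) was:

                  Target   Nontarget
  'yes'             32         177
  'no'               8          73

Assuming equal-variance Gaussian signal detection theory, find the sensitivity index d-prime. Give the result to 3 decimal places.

d-prime = 0.294

H = 32/40 = 0.8000
FA = 177/250 = 0.7080
Φ⁻¹(H) = 0.8416
Φ⁻¹(FA) = 0.5476
d' = z(H) − z(FA) = 0.8416 − 0.5476 = 0.2940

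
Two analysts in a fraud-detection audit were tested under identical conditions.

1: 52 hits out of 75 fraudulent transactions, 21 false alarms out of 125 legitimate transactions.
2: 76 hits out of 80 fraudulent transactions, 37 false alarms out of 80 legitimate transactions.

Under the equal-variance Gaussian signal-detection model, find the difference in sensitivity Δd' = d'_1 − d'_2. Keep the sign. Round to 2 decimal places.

1: z(0.6933) = 0.505, z(0.1680) = -0.962, d' = 1.467
2: z(0.9500) = 1.645, z(0.4625) = -0.094, d' = 1.739
Δd' = d'_1 − d'_2 = 1.467 − 1.739 = -0.272
2 has the higher sensitivity.

Δd' = -0.27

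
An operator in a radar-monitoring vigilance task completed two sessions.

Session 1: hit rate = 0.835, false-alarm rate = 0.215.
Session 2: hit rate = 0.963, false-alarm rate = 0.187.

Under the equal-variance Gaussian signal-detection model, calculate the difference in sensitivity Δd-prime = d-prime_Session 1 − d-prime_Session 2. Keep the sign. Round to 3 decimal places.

Δd-prime = -0.912

Session 1: z(0.835) = 0.9741, z(0.215) = -0.7892, d' = 1.7633
Session 2: z(0.963) = 1.7866, z(0.187) = -0.8890, d' = 2.6756
Δd' = d'_Session 1 − d'_Session 2 = 1.7633 − 2.6756 = -0.9123
Session 2 has the higher sensitivity.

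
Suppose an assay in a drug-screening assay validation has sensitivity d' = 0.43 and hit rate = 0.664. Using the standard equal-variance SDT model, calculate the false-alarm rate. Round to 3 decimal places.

false-alarm rate = 0.497

z(hit rate) = z(0.664) = 0.4234
z(FA) = z(H) − d' = 0.4234 − 0.43 = -0.0066
false-alarm rate = Φ(-0.0066) = 0.4974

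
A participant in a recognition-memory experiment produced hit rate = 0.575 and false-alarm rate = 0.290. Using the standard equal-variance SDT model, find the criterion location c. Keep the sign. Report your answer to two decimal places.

z(0.575) = 0.1891, z(0.290) = -0.5534
c = −½·[z(H) + z(FA)] = −0.5 × (0.1891 + (-0.5534)) = 0.18215

c = 0.18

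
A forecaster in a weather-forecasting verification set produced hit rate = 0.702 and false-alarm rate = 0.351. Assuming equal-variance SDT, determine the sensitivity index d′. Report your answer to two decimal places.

d′ = 0.91

z(0.702) = 0.530, z(0.351) = -0.383
d' = z(H) − z(FA) = 0.530 − (-0.383) = 0.913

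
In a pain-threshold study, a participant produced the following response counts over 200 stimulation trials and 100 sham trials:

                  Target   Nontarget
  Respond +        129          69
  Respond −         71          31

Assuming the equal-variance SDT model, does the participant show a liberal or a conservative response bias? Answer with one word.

z(H) = 0.372, z(FA) = 0.496
c = −½·(z(H) + z(FA)) = -0.434
c < 0 → liberal criterion (biased toward responding “yes”).

liberal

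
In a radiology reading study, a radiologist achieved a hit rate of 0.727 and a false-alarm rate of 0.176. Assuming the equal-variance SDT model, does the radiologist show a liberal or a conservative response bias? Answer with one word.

conservative

z(H) = 0.604, z(FA) = -0.931
c = −½·(z(H) + z(FA)) = 0.1635
c > 0 → conservative criterion (biased toward responding “no”).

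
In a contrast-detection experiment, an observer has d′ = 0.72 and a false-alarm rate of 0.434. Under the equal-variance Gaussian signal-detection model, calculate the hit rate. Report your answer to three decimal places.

hit rate = 0.710

z(false-alarm rate) = z(0.434) = -0.1662
z(H) = z(FA) + d' = -0.1662 + 0.72 = 0.5538
hit rate = Φ(0.5538) = 0.7101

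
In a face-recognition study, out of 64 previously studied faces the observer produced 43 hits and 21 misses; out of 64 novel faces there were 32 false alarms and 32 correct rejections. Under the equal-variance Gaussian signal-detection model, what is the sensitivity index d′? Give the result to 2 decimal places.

H = 43/64 = 0.6719
FA = 32/64 = 0.5000
z(0.6719) = 0.4452, z(0.5000) = 0.0000
d' = z(H) − z(FA) = 0.4452 − 0.0000 = 0.4452

d′ = 0.45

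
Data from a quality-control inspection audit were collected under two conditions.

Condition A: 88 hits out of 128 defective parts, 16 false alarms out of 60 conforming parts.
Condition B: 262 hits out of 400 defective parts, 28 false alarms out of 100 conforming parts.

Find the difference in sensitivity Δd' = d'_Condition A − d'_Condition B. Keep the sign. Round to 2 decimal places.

Δd' = 0.13

Condition A: z(0.6875) = 0.489, z(0.2667) = -0.623, d' = 1.112
Condition B: z(0.6550) = 0.399, z(0.2800) = -0.583, d' = 0.982
Δd' = d'_Condition A − d'_Condition B = 1.112 − 0.982 = 0.130
Condition A has the higher sensitivity.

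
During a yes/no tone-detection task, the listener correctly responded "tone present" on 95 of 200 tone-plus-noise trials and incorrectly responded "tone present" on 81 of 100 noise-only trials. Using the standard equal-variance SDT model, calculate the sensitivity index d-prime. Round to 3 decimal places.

H = 95/200 = 0.4750
FA = 81/100 = 0.8100
z(H) = z(0.4750) = -0.0627
z(FA) = z(0.8100) = 0.8779
d' = z(H) − z(FA) = -0.0627 − 0.8779 = -0.9406

d-prime = -0.941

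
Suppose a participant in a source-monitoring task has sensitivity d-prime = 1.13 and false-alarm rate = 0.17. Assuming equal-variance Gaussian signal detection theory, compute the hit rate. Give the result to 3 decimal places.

z(false-alarm rate) = z(0.17) = -0.9542
z(H) = z(FA) + d' = -0.9542 + 1.13 = 0.1758
hit rate = Φ(0.1758) = 0.5698

hit rate = 0.570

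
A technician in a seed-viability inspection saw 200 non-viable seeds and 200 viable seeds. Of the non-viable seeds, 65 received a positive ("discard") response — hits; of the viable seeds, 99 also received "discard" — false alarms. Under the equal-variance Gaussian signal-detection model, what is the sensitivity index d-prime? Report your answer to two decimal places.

H = 65/200 = 0.3250
FA = 99/200 = 0.4950
z(H) = z(0.3250) = -0.454
z(FA) = z(0.4950) = -0.013
d' = z(H) − z(FA) = -0.454 − (-0.013) = -0.441

d-prime = -0.44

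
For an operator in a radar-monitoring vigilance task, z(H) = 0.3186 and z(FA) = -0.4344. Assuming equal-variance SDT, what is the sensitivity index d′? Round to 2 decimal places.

d′ = 0.75

d' = z(H) − z(FA) = 0.3186 − (-0.4344) = 0.7530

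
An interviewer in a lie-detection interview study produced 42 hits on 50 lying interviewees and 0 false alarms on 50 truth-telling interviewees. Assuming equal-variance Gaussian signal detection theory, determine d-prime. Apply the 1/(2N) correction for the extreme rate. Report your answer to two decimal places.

The false-alarm rate is 0/50 = 0, so apply the 1/(2N) correction: FA → 1/(2·50) = 0.01000.
z(H) = z(0.84000) = 0.994
z(FA) = z(0.01000) = -2.326
d' = 0.994 − (-2.326) = 3.320

d-prime = 3.32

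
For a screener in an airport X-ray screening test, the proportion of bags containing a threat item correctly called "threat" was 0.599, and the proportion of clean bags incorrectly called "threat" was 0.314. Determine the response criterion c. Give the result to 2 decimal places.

z(H) = z(0.599) = 0.2508
z(FA) = z(0.314) = -0.4845
c = −½·[z(H) + z(FA)] = −0.5 × (0.2508 + (-0.4845)) = 0.11685

c = 0.12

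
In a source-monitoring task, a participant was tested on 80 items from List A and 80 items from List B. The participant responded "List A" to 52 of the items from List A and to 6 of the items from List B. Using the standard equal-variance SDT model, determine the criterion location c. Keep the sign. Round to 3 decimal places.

c = 0.527

H = 52/80 = 0.6500
FA = 6/80 = 0.0750
z(H) = 0.3853
z(FA) = -1.4395
c = −½·[z(H) + z(FA)] = −0.5 × (0.3853 + (-1.4395)) = 0.5271
c > 0: the participant has a conservative response bias.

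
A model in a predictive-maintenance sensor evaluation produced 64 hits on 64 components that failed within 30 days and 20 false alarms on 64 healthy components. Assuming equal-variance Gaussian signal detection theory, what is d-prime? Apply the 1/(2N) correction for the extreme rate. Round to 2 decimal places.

The hit rate is 64/64 = 1, so apply the 1/(2N) correction: H → 1 − 1/(2·64) = 0.99219.
z(H) = z(0.99219) = 2.418
z(FA) = z(0.31250) = -0.489
d' = 2.418 − (-0.489) = 2.907

d-prime = 2.91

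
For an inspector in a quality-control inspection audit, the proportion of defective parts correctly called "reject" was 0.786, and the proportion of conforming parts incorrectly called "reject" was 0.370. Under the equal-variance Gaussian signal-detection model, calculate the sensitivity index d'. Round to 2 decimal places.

Φ⁻¹(H) = 0.7926
Φ⁻¹(FA) = -0.3319
d' = z(H) − z(FA) = 0.7926 − (-0.3319) = 1.1245

d' = 1.12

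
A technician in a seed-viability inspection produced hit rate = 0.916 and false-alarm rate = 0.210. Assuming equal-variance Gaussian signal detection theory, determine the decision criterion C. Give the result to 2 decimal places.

C = -0.29

Φ⁻¹(H) = 1.3787
Φ⁻¹(FA) = -0.8064
c = −½·[z(H) + z(FA)] = −0.5 × (1.3787 + (-0.8064)) = -0.28615
c < 0: the technician has a liberal response bias.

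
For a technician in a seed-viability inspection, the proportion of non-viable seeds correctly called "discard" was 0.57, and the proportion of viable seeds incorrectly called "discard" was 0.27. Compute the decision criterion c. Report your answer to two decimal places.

Φ⁻¹(0.57) = 0.176, Φ⁻¹(0.27) = -0.613
c = −½·[z(H) + z(FA)] = −0.5 × (0.176 + (-0.613)) = 0.2185
c > 0: the technician has a conservative response bias.

c = 0.22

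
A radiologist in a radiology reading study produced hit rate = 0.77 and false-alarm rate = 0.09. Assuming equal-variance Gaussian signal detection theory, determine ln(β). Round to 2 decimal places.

ln β = 0.63

z(H) = z(0.77) = 0.739
z(FA) = z(0.09) = -1.341
ln β = −½·[z(H)² − z(FA)²] = −0.5 × (0.546 − 1.798) = 0.626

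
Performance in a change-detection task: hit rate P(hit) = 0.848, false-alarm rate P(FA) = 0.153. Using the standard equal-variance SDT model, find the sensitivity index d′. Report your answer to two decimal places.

z(H) = z(0.848) = 1.028
z(FA) = z(0.153) = -1.024
d' = z(H) − z(FA) = 1.028 − (-1.024) = 2.052

d′ = 2.05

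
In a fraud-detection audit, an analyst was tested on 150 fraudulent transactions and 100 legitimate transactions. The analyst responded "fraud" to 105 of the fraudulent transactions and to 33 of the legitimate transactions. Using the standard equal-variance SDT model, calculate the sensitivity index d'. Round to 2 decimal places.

H = 105/150 = 0.7000
FA = 33/100 = 0.3300
z(H) = z(0.7000) = 0.524
z(FA) = z(0.3300) = -0.440
d' = z(H) − z(FA) = 0.524 − (-0.440) = 0.964

d' = 0.96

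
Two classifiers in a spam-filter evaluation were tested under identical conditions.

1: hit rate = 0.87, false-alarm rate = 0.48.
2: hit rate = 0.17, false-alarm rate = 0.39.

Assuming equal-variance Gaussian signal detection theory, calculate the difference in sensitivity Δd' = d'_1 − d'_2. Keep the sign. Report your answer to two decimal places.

Δd' = 1.85

1: z(0.87) = 1.126, z(0.48) = -0.050, d' = 1.176
2: z(0.17) = -0.954, z(0.39) = -0.279, d' = -0.675
Δd' = d'_1 − d'_2 = 1.176 − (-0.675) = 1.851
1 has the higher sensitivity.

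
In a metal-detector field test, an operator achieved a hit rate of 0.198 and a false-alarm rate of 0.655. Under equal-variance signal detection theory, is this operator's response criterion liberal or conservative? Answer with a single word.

z(H) = -0.849, z(FA) = 0.399
c = −½·(z(H) + z(FA)) = 0.225
c > 0 → conservative criterion (biased toward responding “no”).

conservative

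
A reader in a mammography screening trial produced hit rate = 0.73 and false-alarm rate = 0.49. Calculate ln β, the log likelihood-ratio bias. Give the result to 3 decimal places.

z(0.73) = 0.6128, z(0.49) = -0.0251
ln β = −½·[z(H)² − z(FA)²] = −0.5 × (0.3755 − 0.0006) = -0.18745

ln β = -0.187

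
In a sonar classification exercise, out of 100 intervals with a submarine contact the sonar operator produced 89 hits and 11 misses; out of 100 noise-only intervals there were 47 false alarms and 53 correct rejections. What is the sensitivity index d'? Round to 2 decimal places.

d' = 1.30

H = 89/100 = 0.8900
FA = 47/100 = 0.4700
Φ⁻¹(H) = 1.227
Φ⁻¹(FA) = -0.075
d' = z(H) − z(FA) = 1.227 − (-0.075) = 1.302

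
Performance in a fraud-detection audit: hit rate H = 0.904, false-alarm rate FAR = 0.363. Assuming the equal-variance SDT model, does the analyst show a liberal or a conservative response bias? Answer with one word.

z(H) = 1.305, z(FA) = -0.350
c = −½·(z(H) + z(FA)) = -0.4775
c < 0 → liberal criterion (biased toward responding “yes”).

liberal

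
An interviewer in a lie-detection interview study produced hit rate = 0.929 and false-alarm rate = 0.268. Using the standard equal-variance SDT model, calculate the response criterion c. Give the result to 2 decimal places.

Φ⁻¹(H) = 1.4684
Φ⁻¹(FA) = -0.6189
c = −½·[z(H) + z(FA)] = −0.5 × (1.4684 + (-0.6189)) = -0.42475
c < 0: the interviewer has a liberal response bias.

c = -0.42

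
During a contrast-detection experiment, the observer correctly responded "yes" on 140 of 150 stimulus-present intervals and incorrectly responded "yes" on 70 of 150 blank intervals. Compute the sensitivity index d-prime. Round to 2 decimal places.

d-prime = 1.58

H = 140/150 = 0.9333
FA = 70/150 = 0.4667
z(H) = 1.5008
z(FA) = -0.0836
d' = z(H) − z(FA) = 1.5008 − (-0.0836) = 1.5844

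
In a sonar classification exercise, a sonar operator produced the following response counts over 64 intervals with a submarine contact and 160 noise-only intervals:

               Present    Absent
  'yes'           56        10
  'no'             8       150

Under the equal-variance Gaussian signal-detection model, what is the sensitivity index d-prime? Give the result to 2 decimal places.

d-prime = 2.68

H = 56/64 = 0.8750
FA = 10/160 = 0.0625
z(H) = z(0.8750) = 1.1503
z(FA) = z(0.0625) = -1.5341
d' = z(H) − z(FA) = 1.1503 − (-1.5341) = 2.6844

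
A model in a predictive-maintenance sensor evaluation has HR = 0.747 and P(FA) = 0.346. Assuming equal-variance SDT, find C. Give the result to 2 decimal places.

C = -0.13

Φ⁻¹(H) = Φ⁻¹(0.747) = 0.6651
Φ⁻¹(FA) = Φ⁻¹(0.346) = -0.3961
c = −½·[z(H) + z(FA)] = −0.5 × (0.6651 + (-0.3961)) = -0.1345
c < 0: the model has a liberal response bias.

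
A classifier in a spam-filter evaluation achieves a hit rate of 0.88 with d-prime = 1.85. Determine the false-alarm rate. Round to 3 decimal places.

z(hit rate) = z(0.88) = 1.1750
z(FA) = z(H) − d' = 1.1750 − 1.85 = -0.6750
false-alarm rate = Φ(-0.6750) = 0.2498

false-alarm rate = 0.250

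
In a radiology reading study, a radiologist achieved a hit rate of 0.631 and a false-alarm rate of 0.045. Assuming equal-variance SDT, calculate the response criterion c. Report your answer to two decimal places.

c = 0.68

z(0.631) = 0.335, z(0.045) = -1.695
c = −½·[z(H) + z(FA)] = −0.5 × (0.335 + (-1.695)) = 0.680
c > 0: the radiologist has a conservative response bias.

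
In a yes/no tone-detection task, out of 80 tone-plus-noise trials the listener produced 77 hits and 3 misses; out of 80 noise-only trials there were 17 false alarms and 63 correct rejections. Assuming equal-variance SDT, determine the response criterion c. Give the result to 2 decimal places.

c = -0.49

H = 77/80 = 0.9625
FA = 17/80 = 0.2125
z(H) = 1.780
z(FA) = -0.798
c = −½·[z(H) + z(FA)] = −0.5 × (1.780 + (-0.798)) = -0.491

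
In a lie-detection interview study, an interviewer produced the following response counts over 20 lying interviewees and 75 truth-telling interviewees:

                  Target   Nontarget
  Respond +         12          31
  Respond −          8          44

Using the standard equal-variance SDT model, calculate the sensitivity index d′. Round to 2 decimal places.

d′ = 0.47

H = 12/20 = 0.6000
FA = 31/75 = 0.4133
z(H) = 0.253
z(FA) = -0.219
d' = z(H) − z(FA) = 0.253 − (-0.219) = 0.472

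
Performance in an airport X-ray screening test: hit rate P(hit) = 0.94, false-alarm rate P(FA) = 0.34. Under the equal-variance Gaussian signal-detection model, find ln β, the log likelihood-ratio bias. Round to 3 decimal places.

ln β = -1.124

z(0.94) = 1.5548, z(0.34) = -0.4125
ln β = −½·[z(H)² − z(FA)²] = −0.5 × (2.4174 − 0.1702) = -1.1236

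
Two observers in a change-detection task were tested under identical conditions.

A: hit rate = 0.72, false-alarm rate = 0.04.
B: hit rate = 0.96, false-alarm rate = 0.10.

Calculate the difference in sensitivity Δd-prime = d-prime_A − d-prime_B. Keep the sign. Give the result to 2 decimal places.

A: z(0.72) = 0.583, z(0.04) = -1.751, d' = 2.334
B: z(0.96) = 1.751, z(0.10) = -1.282, d' = 3.033
Δd' = d'_A − d'_B = 2.334 − 3.033 = -0.699
B has the higher sensitivity.

Δd-prime = -0.70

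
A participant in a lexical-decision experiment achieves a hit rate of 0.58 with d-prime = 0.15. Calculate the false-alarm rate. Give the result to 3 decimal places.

z(hit rate) = z(0.58) = 0.2019
z(FA) = z(H) − d' = 0.2019 − 0.15 = 0.0519
false-alarm rate = Φ(0.0519) = 0.5207

false-alarm rate = 0.521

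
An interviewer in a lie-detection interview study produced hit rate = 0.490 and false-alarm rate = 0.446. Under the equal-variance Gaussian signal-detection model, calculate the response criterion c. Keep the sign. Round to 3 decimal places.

z(H) = z(0.490) = -0.0251
z(FA) = z(0.446) = -0.1358
c = −½·[z(H) + z(FA)] = −0.5 × (-0.0251 + (-0.1358)) = 0.08045

c = 0.080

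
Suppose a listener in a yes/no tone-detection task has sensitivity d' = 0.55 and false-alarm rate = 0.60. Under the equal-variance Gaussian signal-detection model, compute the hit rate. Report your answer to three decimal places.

z(false-alarm rate) = z(0.60) = 0.2533
z(H) = z(FA) + d' = 0.2533 + 0.55 = 0.8033
hit rate = Φ(0.8033) = 0.7891

hit rate = 0.789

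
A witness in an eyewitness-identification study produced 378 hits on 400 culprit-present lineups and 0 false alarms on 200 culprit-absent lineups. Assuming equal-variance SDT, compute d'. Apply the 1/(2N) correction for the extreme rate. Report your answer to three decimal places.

d' = 4.405

The false-alarm rate is 0/200 = 0, so apply the 1/(2N) correction: FA → 1/(2·200) = 0.00250.
z(H) = z(0.94500) = 1.5982
z(FA) = z(0.00250) = -2.8070
d' = 1.5982 − (-2.8070) = 4.4052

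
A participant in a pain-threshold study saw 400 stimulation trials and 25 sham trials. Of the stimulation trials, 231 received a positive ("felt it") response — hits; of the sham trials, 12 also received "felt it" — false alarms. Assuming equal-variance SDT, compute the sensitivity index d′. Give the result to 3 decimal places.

H = 231/400 = 0.5775
FA = 12/25 = 0.4800
z(H) = z(0.5775) = 0.1955
z(FA) = z(0.4800) = -0.0502
d' = z(H) − z(FA) = 0.1955 − (-0.0502) = 0.2457

d′ = 0.246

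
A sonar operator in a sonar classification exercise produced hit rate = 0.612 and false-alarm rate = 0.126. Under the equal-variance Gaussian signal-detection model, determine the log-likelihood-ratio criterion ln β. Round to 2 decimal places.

z(0.612) = 0.285, z(0.126) = -1.146
ln β = −½·[z(H)² − z(FA)²] = −0.5 × (0.081 − 1.313) = 0.616

ln β = 0.62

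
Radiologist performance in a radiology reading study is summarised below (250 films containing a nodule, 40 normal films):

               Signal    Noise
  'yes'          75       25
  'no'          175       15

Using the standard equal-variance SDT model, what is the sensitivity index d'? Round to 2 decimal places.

d' = -0.84

H = 75/250 = 0.3000
FA = 25/40 = 0.6250
Φ⁻¹(H) = Φ⁻¹(0.3000) = -0.524
Φ⁻¹(FA) = Φ⁻¹(0.6250) = 0.319
d' = z(H) − z(FA) = -0.524 − 0.319 = -0.843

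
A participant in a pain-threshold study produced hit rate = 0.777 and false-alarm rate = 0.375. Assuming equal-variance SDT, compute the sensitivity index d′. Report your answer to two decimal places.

Φ⁻¹(0.777) = 0.762, Φ⁻¹(0.375) = -0.319
d' = z(H) − z(FA) = 0.762 − (-0.319) = 1.081

d′ = 1.08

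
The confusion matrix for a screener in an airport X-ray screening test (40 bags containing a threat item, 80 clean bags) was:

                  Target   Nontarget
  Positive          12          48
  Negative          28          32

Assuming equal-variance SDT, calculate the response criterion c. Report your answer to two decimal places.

H = 12/40 = 0.3000
FA = 48/80 = 0.6000
z(H) = z(0.3000) = -0.524
z(FA) = z(0.6000) = 0.253
c = −½·[z(H) + z(FA)] = −0.5 × (-0.524 + 0.253) = 0.1355
c > 0: the screener has a conservative response bias.

c = 0.14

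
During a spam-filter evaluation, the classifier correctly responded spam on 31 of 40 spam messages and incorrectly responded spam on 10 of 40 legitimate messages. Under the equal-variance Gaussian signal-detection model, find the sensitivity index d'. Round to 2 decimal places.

d' = 1.43

H = 31/40 = 0.7750
FA = 10/40 = 0.2500
z(H) = 0.7554
z(FA) = -0.6745
d' = z(H) − z(FA) = 0.7554 − (-0.6745) = 1.4299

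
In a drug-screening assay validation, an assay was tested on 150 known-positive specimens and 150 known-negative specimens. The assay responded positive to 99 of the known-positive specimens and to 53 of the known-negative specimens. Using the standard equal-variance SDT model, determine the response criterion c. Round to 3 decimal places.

c = -0.018

H = 99/150 = 0.6600
FA = 53/150 = 0.3533
Φ⁻¹(H) = Φ⁻¹(0.6600) = 0.4125
Φ⁻¹(FA) = Φ⁻¹(0.3533) = -0.3764
c = −½·[z(H) + z(FA)] = −0.5 × (0.4125 + (-0.3764)) = -0.01805
c < 0: the assay has a liberal response bias.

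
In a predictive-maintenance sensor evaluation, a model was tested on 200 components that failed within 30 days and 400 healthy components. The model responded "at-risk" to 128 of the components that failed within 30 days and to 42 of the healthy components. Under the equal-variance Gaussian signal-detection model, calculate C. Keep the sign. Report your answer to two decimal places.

C = 0.45

H = 128/200 = 0.6400
FA = 42/400 = 0.1050
z(H) = 0.358
z(FA) = -1.254
c = −½·[z(H) + z(FA)] = −0.5 × (0.358 + (-1.254)) = 0.448
c > 0: the model has a conservative response bias.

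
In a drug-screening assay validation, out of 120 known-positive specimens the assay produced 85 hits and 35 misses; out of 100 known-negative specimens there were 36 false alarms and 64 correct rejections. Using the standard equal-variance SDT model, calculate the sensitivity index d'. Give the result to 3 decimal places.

d' = 0.907

H = 85/120 = 0.7083
FA = 36/100 = 0.3600
z(H) = 0.5484
z(FA) = -0.3585
d' = z(H) − z(FA) = 0.5484 − (-0.3585) = 0.9069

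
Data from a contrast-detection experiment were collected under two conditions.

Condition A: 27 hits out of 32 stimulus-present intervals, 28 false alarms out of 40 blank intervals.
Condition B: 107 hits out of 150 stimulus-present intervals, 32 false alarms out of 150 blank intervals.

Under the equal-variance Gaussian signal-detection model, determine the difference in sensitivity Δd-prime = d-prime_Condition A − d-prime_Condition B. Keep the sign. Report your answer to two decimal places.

Δd-prime = -0.87

Condition A: z(0.8438) = 1.010, z(0.7000) = 0.524, d' = 0.486
Condition B: z(0.7133) = 0.563, z(0.2133) = -0.795, d' = 1.358
Δd' = d'_Condition A − d'_Condition B = 0.486 − 1.358 = -0.872
Condition B has the higher sensitivity.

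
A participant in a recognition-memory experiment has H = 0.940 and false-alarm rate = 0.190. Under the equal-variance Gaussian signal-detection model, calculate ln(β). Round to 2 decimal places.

ln β = -0.82

z(0.940) = 1.555, z(0.190) = -0.878
ln β = −½·[z(H)² − z(FA)²] = −0.5 × (2.418 − 0.771) = -0.8235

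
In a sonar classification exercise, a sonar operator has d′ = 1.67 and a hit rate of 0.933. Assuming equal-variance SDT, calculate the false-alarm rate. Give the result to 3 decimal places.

z(hit rate) = z(0.933) = 1.4985
z(FA) = z(H) − d' = 1.4985 − 1.67 = -0.1715
false-alarm rate = Φ(-0.1715) = 0.4319

false-alarm rate = 0.432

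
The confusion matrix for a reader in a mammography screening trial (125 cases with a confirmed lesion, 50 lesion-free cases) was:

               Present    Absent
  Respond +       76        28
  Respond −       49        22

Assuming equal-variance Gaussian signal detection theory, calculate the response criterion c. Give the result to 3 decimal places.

c = -0.213

H = 76/125 = 0.6080
FA = 28/50 = 0.5600
z(0.6080) = 0.2741, z(0.5600) = 0.1510
c = −½·[z(H) + z(FA)] = −0.5 × (0.2741 + 0.1510) = -0.21255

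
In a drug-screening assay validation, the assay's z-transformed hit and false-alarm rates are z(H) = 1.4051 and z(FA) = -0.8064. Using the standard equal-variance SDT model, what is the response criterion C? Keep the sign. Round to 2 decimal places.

c = −½·[z(H) + z(FA)] = −½·(1.4051 + (-0.8064)) = -0.29935
c < 0: the assay has a liberal response bias.

C = -0.30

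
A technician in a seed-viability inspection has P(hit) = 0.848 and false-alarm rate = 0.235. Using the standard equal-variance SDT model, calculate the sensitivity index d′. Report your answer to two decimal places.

Φ⁻¹(H) = Φ⁻¹(0.848) = 1.028
Φ⁻¹(FA) = Φ⁻¹(0.235) = -0.722
d' = z(H) − z(FA) = 1.028 − (-0.722) = 1.750

d′ = 1.75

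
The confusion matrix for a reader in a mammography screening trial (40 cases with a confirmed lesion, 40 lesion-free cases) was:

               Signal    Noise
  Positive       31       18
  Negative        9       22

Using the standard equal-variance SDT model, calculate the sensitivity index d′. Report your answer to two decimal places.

d′ = 0.88

H = 31/40 = 0.7750
FA = 18/40 = 0.4500
Φ⁻¹(H) = Φ⁻¹(0.7750) = 0.7554
Φ⁻¹(FA) = Φ⁻¹(0.4500) = -0.1257
d' = z(H) − z(FA) = 0.7554 − (-0.1257) = 0.8811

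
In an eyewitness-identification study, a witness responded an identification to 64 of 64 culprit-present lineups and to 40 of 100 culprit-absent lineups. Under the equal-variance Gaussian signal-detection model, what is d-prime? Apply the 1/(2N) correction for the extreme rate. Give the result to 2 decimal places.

The hit rate is 64/64 = 1, so apply the 1/(2N) correction: H → 1 − 1/(2·64) = 0.99219.
z(H) = z(0.99219) = 2.418
z(FA) = z(0.40000) = -0.253
d' = 2.418 − (-0.253) = 2.671

d-prime = 2.67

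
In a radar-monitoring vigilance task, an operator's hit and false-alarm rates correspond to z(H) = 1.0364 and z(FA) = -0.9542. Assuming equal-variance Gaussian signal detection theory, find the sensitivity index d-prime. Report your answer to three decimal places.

d' = z(H) − z(FA) = 1.0364 − (-0.9542) = 1.9906

d-prime = 1.991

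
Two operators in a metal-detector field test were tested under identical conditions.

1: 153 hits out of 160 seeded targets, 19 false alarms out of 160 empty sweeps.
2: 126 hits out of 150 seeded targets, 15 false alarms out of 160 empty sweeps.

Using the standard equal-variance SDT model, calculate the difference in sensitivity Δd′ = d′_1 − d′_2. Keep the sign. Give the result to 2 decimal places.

Δd′ = 0.58

1: z(0.9563) = 1.709, z(0.1187) = -1.182, d' = 2.891
2: z(0.8400) = 0.994, z(0.0938) = -1.318, d' = 2.312
Δd' = d'_1 − d'_2 = 2.891 − 2.312 = 0.579
1 has the higher sensitivity.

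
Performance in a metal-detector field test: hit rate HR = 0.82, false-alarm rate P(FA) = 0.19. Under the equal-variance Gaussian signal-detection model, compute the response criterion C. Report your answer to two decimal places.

z(H) = z(0.82) = 0.915
z(FA) = z(0.19) = -0.878
c = −½·[z(H) + z(FA)] = −0.5 × (0.915 + (-0.878)) = -0.0185

C = -0.02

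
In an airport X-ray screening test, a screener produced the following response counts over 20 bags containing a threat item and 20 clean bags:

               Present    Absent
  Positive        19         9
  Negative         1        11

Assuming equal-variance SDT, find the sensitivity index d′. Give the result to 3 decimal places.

H = 19/20 = 0.9500
FA = 9/20 = 0.4500
Φ⁻¹(H) = 1.6449
Φ⁻¹(FA) = -0.1257
d' = z(H) − z(FA) = 1.6449 − (-0.1257) = 1.7706

d′ = 1.771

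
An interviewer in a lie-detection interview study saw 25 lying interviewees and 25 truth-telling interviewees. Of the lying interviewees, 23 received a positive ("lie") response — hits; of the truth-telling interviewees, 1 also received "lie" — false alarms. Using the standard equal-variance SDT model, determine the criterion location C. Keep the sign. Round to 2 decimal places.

H = 23/25 = 0.9200
FA = 1/25 = 0.0400
z(H) = 1.405
z(FA) = -1.751
c = −½·[z(H) + z(FA)] = −0.5 × (1.405 + (-1.751)) = 0.173
c > 0: the interviewer has a conservative response bias.

C = 0.17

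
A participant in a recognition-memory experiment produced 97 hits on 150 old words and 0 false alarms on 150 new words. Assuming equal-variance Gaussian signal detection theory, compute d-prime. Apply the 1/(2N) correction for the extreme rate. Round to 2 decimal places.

The false-alarm rate is 0/150 = 0, so apply the 1/(2N) correction: FA → 1/(2·150) = 0.00333.
z(H) = z(0.64667) = 0.376
z(FA) = z(0.00333) = -2.713
d' = 0.376 − (-2.713) = 3.089

d-prime = 3.09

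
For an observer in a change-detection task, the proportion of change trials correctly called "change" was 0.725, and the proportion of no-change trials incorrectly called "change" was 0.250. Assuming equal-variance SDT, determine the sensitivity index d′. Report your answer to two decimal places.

Φ⁻¹(H) = Φ⁻¹(0.725) = 0.598
Φ⁻¹(FA) = Φ⁻¹(0.250) = -0.674
d' = z(H) − z(FA) = 0.598 − (-0.674) = 1.272

d′ = 1.27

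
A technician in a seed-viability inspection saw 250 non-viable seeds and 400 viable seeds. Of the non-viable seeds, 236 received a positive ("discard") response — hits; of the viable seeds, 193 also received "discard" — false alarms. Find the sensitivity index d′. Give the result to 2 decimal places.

H = 236/250 = 0.9440
FA = 193/400 = 0.4825
z(H) = z(0.9440) = 1.5893
z(FA) = z(0.4825) = -0.0439
d' = z(H) − z(FA) = 1.5893 − (-0.0439) = 1.6332

d′ = 1.63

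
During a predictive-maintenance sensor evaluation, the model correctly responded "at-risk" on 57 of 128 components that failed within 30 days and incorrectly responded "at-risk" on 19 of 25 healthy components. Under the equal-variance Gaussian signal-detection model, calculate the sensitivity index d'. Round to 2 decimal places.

H = 57/128 = 0.4453
FA = 19/25 = 0.7600
Φ⁻¹(H) = Φ⁻¹(0.4453) = -0.1375
Φ⁻¹(FA) = Φ⁻¹(0.7600) = 0.7063
d' = z(H) − z(FA) = -0.1375 − 0.7063 = -0.8438

d' = -0.84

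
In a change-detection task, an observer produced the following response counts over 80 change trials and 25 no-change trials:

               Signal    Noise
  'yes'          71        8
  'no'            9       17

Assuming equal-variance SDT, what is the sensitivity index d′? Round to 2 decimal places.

H = 71/80 = 0.8875
FA = 8/25 = 0.3200
Φ⁻¹(H) = Φ⁻¹(0.8875) = 1.2133
Φ⁻¹(FA) = Φ⁻¹(0.3200) = -0.4677
d' = z(H) − z(FA) = 1.2133 − (-0.4677) = 1.6810

d′ = 1.68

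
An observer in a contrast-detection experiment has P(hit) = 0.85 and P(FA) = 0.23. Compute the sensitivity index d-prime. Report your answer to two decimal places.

d-prime = 1.78

z(0.85) = 1.036, z(0.23) = -0.739
d' = z(H) − z(FA) = 1.036 − (-0.739) = 1.775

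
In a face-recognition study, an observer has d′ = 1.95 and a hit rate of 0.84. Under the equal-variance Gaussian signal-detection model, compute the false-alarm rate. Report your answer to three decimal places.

z(hit rate) = z(0.84) = 0.9945
z(FA) = z(H) − d' = 0.9945 − 1.95 = -0.9555
false-alarm rate = Φ(-0.9555) = 0.1697

false-alarm rate = 0.170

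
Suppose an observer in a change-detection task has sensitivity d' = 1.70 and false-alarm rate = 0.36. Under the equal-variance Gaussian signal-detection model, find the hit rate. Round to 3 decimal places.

hit rate = 0.910

z(false-alarm rate) = z(0.36) = -0.3585
z(H) = z(FA) + d' = -0.3585 + 1.70 = 1.3415
hit rate = Φ(1.3415) = 0.9101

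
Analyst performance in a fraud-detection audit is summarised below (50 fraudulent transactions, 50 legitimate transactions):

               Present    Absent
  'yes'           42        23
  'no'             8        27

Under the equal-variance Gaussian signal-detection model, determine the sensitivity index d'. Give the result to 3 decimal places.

H = 42/50 = 0.8400
FA = 23/50 = 0.4600
z(0.8400) = 0.9945, z(0.4600) = -0.1004
d' = z(H) − z(FA) = 0.9945 − (-0.1004) = 1.0949

d' = 1.095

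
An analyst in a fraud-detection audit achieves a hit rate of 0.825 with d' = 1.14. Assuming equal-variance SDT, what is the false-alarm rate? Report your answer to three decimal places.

z(hit rate) = z(0.825) = 0.9346
z(FA) = z(H) − d' = 0.9346 − 1.14 = -0.2054
false-alarm rate = Φ(-0.2054) = 0.4186

false-alarm rate = 0.419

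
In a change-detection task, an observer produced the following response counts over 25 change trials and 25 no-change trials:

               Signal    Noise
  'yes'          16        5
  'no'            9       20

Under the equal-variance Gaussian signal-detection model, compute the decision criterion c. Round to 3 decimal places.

c = 0.242

H = 16/25 = 0.6400
FA = 5/25 = 0.2000
z(H) = 0.3585
z(FA) = -0.8416
c = −½·[z(H) + z(FA)] = −0.5 × (0.3585 + (-0.8416)) = 0.24155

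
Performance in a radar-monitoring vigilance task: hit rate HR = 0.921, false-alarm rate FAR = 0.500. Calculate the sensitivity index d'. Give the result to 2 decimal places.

d' = 1.41

z(0.921) = 1.4118, z(0.500) = 0.0000
d' = z(H) − z(FA) = 1.4118 − 0.0000 = 1.4118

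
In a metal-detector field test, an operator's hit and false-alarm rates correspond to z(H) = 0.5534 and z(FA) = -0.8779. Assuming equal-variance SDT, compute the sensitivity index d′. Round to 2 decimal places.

d′ = 1.43

d' = z(H) − z(FA) = 0.5534 − (-0.8779) = 1.4313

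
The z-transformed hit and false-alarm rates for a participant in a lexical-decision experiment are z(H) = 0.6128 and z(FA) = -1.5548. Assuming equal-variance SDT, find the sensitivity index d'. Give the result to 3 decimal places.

d' = 2.168

d' = z(H) − z(FA) = 0.6128 − (-1.5548) = 2.1676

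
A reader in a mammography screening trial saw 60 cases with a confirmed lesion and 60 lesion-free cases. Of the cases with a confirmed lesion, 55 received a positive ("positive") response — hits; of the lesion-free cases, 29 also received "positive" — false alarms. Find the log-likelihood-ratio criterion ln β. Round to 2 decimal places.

ln β = -0.96

H = 55/60 = 0.9167
FA = 29/60 = 0.4833
z(H) = z(0.9167) = 1.383
z(FA) = z(0.4833) = -0.042
ln β = −½·[z(H)² − z(FA)²] = −0.5 × (1.913 − 0.002) = -0.9555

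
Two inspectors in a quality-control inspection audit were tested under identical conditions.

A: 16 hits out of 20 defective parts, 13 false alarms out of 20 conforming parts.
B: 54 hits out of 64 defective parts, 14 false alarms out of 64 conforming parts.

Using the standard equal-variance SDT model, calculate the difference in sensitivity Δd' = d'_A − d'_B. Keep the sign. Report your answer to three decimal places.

Δd' = -1.330

A: z(0.8000) = 0.8416, z(0.6500) = 0.3853, d' = 0.4563
B: z(0.8438) = 1.0102, z(0.2188) = -0.7763, d' = 1.7865
Δd' = d'_A − d'_B = 0.4563 − 1.7865 = -1.3302
B has the higher sensitivity.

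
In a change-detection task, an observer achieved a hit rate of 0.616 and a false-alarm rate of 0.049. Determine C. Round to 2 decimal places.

C = 0.68

z(0.616) = 0.2950, z(0.049) = -1.6546
c = −½·[z(H) + z(FA)] = −0.5 × (0.2950 + (-1.6546)) = 0.6798
c > 0: the observer has a conservative response bias.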